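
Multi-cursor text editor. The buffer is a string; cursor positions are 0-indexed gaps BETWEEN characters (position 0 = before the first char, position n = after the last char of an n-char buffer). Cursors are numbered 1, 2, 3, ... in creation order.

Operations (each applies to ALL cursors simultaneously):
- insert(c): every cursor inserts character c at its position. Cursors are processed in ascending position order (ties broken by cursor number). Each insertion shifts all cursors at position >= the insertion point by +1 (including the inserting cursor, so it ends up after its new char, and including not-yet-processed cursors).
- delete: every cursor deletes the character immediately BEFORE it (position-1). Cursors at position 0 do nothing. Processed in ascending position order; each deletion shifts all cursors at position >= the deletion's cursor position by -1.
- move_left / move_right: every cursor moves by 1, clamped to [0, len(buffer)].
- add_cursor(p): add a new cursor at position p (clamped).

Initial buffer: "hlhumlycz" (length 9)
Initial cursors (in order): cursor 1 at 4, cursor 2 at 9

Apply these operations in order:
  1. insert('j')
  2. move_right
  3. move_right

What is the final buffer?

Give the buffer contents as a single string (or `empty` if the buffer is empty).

Answer: hlhujmlyczj

Derivation:
After op 1 (insert('j')): buffer="hlhujmlyczj" (len 11), cursors c1@5 c2@11, authorship ....1.....2
After op 2 (move_right): buffer="hlhujmlyczj" (len 11), cursors c1@6 c2@11, authorship ....1.....2
After op 3 (move_right): buffer="hlhujmlyczj" (len 11), cursors c1@7 c2@11, authorship ....1.....2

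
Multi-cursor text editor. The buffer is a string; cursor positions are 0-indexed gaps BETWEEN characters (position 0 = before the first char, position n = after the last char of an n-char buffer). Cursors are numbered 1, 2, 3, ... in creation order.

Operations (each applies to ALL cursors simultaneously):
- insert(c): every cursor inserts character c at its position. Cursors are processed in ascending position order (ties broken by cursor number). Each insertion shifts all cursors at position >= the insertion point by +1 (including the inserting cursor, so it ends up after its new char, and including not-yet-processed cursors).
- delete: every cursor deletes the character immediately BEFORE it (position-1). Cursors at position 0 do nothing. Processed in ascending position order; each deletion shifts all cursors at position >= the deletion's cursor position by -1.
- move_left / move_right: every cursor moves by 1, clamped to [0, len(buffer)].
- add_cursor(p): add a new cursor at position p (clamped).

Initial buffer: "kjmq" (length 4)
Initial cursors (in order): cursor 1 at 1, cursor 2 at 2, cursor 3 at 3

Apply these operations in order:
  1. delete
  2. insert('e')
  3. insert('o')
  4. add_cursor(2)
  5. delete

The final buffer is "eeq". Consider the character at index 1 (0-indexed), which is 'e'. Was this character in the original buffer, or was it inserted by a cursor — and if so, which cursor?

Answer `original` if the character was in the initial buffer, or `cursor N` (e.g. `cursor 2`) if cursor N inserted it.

Answer: cursor 3

Derivation:
After op 1 (delete): buffer="q" (len 1), cursors c1@0 c2@0 c3@0, authorship .
After op 2 (insert('e')): buffer="eeeq" (len 4), cursors c1@3 c2@3 c3@3, authorship 123.
After op 3 (insert('o')): buffer="eeeoooq" (len 7), cursors c1@6 c2@6 c3@6, authorship 123123.
After op 4 (add_cursor(2)): buffer="eeeoooq" (len 7), cursors c4@2 c1@6 c2@6 c3@6, authorship 123123.
After op 5 (delete): buffer="eeq" (len 3), cursors c4@1 c1@2 c2@2 c3@2, authorship 13.
Authorship (.=original, N=cursor N): 1 3 .
Index 1: author = 3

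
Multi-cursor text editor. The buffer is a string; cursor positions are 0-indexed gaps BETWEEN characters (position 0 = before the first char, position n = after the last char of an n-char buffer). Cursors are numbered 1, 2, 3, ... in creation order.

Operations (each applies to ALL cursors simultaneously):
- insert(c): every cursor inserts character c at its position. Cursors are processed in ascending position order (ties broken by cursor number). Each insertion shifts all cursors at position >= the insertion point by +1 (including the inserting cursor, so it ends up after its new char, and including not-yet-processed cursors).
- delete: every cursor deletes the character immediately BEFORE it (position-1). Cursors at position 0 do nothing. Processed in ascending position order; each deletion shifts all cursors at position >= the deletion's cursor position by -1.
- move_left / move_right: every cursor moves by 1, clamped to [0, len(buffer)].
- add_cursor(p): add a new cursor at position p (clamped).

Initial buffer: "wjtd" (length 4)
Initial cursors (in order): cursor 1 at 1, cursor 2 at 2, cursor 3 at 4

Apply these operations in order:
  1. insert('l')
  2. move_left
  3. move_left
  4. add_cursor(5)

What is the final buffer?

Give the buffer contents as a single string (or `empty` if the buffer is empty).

After op 1 (insert('l')): buffer="wljltdl" (len 7), cursors c1@2 c2@4 c3@7, authorship .1.2..3
After op 2 (move_left): buffer="wljltdl" (len 7), cursors c1@1 c2@3 c3@6, authorship .1.2..3
After op 3 (move_left): buffer="wljltdl" (len 7), cursors c1@0 c2@2 c3@5, authorship .1.2..3
After op 4 (add_cursor(5)): buffer="wljltdl" (len 7), cursors c1@0 c2@2 c3@5 c4@5, authorship .1.2..3

Answer: wljltdl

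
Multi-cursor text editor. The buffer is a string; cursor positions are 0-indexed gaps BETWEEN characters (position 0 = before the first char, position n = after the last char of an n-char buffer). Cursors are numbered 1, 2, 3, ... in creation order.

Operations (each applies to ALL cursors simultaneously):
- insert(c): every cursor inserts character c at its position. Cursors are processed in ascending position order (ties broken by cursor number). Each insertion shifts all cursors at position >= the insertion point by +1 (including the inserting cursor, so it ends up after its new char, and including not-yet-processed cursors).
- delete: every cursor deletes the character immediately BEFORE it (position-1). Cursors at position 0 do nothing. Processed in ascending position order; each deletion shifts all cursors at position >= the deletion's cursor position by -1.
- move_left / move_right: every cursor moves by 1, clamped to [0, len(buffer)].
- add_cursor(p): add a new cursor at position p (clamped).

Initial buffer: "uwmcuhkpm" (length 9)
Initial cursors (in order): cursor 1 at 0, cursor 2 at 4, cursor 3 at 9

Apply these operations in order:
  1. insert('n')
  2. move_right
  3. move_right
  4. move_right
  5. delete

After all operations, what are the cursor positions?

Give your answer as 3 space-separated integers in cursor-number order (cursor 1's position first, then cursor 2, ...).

After op 1 (insert('n')): buffer="nuwmcnuhkpmn" (len 12), cursors c1@1 c2@6 c3@12, authorship 1....2.....3
After op 2 (move_right): buffer="nuwmcnuhkpmn" (len 12), cursors c1@2 c2@7 c3@12, authorship 1....2.....3
After op 3 (move_right): buffer="nuwmcnuhkpmn" (len 12), cursors c1@3 c2@8 c3@12, authorship 1....2.....3
After op 4 (move_right): buffer="nuwmcnuhkpmn" (len 12), cursors c1@4 c2@9 c3@12, authorship 1....2.....3
After op 5 (delete): buffer="nuwcnuhpm" (len 9), cursors c1@3 c2@7 c3@9, authorship 1...2....

Answer: 3 7 9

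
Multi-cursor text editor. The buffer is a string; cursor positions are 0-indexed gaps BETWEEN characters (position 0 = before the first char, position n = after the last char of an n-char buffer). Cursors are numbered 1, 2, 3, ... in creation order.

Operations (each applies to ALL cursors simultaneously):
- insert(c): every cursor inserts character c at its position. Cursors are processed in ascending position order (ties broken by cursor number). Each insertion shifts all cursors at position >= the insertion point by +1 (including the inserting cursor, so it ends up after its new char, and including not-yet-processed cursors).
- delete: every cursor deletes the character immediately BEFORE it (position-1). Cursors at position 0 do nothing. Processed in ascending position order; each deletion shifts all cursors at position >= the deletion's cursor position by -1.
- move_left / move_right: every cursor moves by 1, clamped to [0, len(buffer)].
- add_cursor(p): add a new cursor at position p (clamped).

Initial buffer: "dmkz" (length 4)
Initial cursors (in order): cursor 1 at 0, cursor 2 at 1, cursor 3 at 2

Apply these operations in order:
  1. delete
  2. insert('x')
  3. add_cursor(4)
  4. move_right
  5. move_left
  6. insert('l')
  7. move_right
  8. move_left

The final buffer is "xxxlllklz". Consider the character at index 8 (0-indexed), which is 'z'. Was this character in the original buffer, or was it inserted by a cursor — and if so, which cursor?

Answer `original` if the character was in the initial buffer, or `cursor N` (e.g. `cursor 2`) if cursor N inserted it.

After op 1 (delete): buffer="kz" (len 2), cursors c1@0 c2@0 c3@0, authorship ..
After op 2 (insert('x')): buffer="xxxkz" (len 5), cursors c1@3 c2@3 c3@3, authorship 123..
After op 3 (add_cursor(4)): buffer="xxxkz" (len 5), cursors c1@3 c2@3 c3@3 c4@4, authorship 123..
After op 4 (move_right): buffer="xxxkz" (len 5), cursors c1@4 c2@4 c3@4 c4@5, authorship 123..
After op 5 (move_left): buffer="xxxkz" (len 5), cursors c1@3 c2@3 c3@3 c4@4, authorship 123..
After op 6 (insert('l')): buffer="xxxlllklz" (len 9), cursors c1@6 c2@6 c3@6 c4@8, authorship 123123.4.
After op 7 (move_right): buffer="xxxlllklz" (len 9), cursors c1@7 c2@7 c3@7 c4@9, authorship 123123.4.
After op 8 (move_left): buffer="xxxlllklz" (len 9), cursors c1@6 c2@6 c3@6 c4@8, authorship 123123.4.
Authorship (.=original, N=cursor N): 1 2 3 1 2 3 . 4 .
Index 8: author = original

Answer: original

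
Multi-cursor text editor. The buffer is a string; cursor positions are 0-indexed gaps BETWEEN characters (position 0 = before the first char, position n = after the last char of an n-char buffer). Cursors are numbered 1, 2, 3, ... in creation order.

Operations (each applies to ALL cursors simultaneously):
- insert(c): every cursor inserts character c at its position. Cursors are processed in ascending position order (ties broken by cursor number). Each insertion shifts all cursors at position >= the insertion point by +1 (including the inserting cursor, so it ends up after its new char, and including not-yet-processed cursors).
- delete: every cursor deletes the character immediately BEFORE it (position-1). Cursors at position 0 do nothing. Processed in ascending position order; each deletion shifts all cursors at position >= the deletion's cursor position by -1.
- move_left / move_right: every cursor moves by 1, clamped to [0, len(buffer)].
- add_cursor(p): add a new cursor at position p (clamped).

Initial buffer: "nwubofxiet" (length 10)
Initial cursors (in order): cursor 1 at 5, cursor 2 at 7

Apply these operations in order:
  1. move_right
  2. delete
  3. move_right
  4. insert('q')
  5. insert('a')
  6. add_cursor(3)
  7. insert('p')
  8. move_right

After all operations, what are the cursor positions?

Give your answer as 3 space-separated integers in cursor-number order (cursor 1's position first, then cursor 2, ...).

After op 1 (move_right): buffer="nwubofxiet" (len 10), cursors c1@6 c2@8, authorship ..........
After op 2 (delete): buffer="nwuboxet" (len 8), cursors c1@5 c2@6, authorship ........
After op 3 (move_right): buffer="nwuboxet" (len 8), cursors c1@6 c2@7, authorship ........
After op 4 (insert('q')): buffer="nwuboxqeqt" (len 10), cursors c1@7 c2@9, authorship ......1.2.
After op 5 (insert('a')): buffer="nwuboxqaeqat" (len 12), cursors c1@8 c2@11, authorship ......11.22.
After op 6 (add_cursor(3)): buffer="nwuboxqaeqat" (len 12), cursors c3@3 c1@8 c2@11, authorship ......11.22.
After op 7 (insert('p')): buffer="nwupboxqapeqapt" (len 15), cursors c3@4 c1@10 c2@14, authorship ...3...111.222.
After op 8 (move_right): buffer="nwupboxqapeqapt" (len 15), cursors c3@5 c1@11 c2@15, authorship ...3...111.222.

Answer: 11 15 5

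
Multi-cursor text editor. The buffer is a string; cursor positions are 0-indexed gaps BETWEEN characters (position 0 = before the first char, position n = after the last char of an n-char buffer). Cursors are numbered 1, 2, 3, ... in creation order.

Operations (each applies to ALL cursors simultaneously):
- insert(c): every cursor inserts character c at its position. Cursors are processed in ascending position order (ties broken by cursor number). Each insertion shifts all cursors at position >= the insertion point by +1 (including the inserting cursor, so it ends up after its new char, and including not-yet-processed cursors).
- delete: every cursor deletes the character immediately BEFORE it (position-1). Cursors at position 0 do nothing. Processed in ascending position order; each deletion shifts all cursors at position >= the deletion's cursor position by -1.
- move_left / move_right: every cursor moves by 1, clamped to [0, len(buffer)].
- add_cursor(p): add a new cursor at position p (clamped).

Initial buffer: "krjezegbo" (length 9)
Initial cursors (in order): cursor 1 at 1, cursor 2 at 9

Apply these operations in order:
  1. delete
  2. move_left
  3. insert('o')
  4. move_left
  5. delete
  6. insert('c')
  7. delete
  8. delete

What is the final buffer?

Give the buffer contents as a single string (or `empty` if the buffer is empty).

After op 1 (delete): buffer="rjezegb" (len 7), cursors c1@0 c2@7, authorship .......
After op 2 (move_left): buffer="rjezegb" (len 7), cursors c1@0 c2@6, authorship .......
After op 3 (insert('o')): buffer="orjezegob" (len 9), cursors c1@1 c2@8, authorship 1......2.
After op 4 (move_left): buffer="orjezegob" (len 9), cursors c1@0 c2@7, authorship 1......2.
After op 5 (delete): buffer="orjezeob" (len 8), cursors c1@0 c2@6, authorship 1.....2.
After op 6 (insert('c')): buffer="corjezecob" (len 10), cursors c1@1 c2@8, authorship 11.....22.
After op 7 (delete): buffer="orjezeob" (len 8), cursors c1@0 c2@6, authorship 1.....2.
After op 8 (delete): buffer="orjezob" (len 7), cursors c1@0 c2@5, authorship 1....2.

Answer: orjezob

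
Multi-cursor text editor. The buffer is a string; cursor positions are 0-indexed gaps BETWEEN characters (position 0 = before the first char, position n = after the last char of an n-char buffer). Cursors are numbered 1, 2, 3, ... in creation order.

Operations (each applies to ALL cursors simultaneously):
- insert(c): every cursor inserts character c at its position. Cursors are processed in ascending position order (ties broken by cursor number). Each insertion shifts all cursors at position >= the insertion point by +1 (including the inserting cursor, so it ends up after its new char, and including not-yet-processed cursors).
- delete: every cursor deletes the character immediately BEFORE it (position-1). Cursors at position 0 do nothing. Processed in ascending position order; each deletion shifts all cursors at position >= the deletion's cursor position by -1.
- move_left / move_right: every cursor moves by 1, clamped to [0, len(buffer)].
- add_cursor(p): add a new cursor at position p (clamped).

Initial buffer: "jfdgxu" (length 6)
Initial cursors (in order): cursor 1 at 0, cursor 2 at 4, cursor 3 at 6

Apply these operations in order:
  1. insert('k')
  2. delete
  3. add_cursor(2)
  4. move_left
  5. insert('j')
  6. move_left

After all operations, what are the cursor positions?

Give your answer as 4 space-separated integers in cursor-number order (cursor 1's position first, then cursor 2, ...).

Answer: 0 5 8 2

Derivation:
After op 1 (insert('k')): buffer="kjfdgkxuk" (len 9), cursors c1@1 c2@6 c3@9, authorship 1....2..3
After op 2 (delete): buffer="jfdgxu" (len 6), cursors c1@0 c2@4 c3@6, authorship ......
After op 3 (add_cursor(2)): buffer="jfdgxu" (len 6), cursors c1@0 c4@2 c2@4 c3@6, authorship ......
After op 4 (move_left): buffer="jfdgxu" (len 6), cursors c1@0 c4@1 c2@3 c3@5, authorship ......
After op 5 (insert('j')): buffer="jjjfdjgxju" (len 10), cursors c1@1 c4@3 c2@6 c3@9, authorship 1.4..2..3.
After op 6 (move_left): buffer="jjjfdjgxju" (len 10), cursors c1@0 c4@2 c2@5 c3@8, authorship 1.4..2..3.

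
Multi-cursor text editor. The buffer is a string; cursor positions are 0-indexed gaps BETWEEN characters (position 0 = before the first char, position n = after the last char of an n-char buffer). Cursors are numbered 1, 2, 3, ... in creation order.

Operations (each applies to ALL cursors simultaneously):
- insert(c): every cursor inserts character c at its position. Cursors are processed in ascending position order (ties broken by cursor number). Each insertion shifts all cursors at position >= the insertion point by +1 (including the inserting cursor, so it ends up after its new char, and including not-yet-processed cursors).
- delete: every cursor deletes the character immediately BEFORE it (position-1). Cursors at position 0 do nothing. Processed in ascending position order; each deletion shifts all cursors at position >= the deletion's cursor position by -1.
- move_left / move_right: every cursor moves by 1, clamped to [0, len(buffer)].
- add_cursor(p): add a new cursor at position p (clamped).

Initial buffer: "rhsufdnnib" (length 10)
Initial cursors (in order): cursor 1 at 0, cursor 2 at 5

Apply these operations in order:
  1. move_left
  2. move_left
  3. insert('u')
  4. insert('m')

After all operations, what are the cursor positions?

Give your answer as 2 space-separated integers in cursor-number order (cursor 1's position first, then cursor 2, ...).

After op 1 (move_left): buffer="rhsufdnnib" (len 10), cursors c1@0 c2@4, authorship ..........
After op 2 (move_left): buffer="rhsufdnnib" (len 10), cursors c1@0 c2@3, authorship ..........
After op 3 (insert('u')): buffer="urhsuufdnnib" (len 12), cursors c1@1 c2@5, authorship 1...2.......
After op 4 (insert('m')): buffer="umrhsumufdnnib" (len 14), cursors c1@2 c2@7, authorship 11...22.......

Answer: 2 7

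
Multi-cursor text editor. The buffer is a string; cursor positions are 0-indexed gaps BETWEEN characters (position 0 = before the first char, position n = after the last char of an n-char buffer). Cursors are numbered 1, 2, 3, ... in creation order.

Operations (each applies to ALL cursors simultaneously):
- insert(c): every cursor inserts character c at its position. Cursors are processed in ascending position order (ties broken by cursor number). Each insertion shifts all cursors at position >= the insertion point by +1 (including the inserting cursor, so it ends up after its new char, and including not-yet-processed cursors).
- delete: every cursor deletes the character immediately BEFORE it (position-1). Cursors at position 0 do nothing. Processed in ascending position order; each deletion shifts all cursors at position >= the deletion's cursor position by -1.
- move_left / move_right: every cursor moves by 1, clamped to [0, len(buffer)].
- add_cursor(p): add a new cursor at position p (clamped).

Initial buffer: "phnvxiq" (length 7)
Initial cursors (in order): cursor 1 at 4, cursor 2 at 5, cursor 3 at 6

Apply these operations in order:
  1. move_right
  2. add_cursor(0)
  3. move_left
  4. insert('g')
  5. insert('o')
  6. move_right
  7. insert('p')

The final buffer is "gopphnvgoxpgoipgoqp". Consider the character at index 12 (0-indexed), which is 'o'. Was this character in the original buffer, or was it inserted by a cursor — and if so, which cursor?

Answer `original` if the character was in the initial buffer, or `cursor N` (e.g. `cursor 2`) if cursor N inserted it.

After op 1 (move_right): buffer="phnvxiq" (len 7), cursors c1@5 c2@6 c3@7, authorship .......
After op 2 (add_cursor(0)): buffer="phnvxiq" (len 7), cursors c4@0 c1@5 c2@6 c3@7, authorship .......
After op 3 (move_left): buffer="phnvxiq" (len 7), cursors c4@0 c1@4 c2@5 c3@6, authorship .......
After op 4 (insert('g')): buffer="gphnvgxgigq" (len 11), cursors c4@1 c1@6 c2@8 c3@10, authorship 4....1.2.3.
After op 5 (insert('o')): buffer="gophnvgoxgoigoq" (len 15), cursors c4@2 c1@8 c2@11 c3@14, authorship 44....11.22.33.
After op 6 (move_right): buffer="gophnvgoxgoigoq" (len 15), cursors c4@3 c1@9 c2@12 c3@15, authorship 44....11.22.33.
After op 7 (insert('p')): buffer="gopphnvgoxpgoipgoqp" (len 19), cursors c4@4 c1@11 c2@15 c3@19, authorship 44.4...11.122.233.3
Authorship (.=original, N=cursor N): 4 4 . 4 . . . 1 1 . 1 2 2 . 2 3 3 . 3
Index 12: author = 2

Answer: cursor 2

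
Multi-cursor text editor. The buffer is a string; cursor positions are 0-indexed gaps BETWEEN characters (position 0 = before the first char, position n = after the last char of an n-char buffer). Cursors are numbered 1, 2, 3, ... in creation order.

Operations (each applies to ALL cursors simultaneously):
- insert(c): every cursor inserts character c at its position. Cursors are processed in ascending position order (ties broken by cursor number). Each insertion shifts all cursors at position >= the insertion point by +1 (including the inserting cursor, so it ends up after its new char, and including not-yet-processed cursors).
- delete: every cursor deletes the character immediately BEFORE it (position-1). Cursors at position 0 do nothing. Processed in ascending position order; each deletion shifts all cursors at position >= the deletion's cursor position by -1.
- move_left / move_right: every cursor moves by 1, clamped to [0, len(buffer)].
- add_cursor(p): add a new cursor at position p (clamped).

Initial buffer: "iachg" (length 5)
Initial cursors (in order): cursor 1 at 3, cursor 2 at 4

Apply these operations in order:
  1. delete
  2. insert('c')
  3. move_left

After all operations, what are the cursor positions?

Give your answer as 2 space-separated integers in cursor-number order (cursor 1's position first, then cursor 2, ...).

Answer: 3 3

Derivation:
After op 1 (delete): buffer="iag" (len 3), cursors c1@2 c2@2, authorship ...
After op 2 (insert('c')): buffer="iaccg" (len 5), cursors c1@4 c2@4, authorship ..12.
After op 3 (move_left): buffer="iaccg" (len 5), cursors c1@3 c2@3, authorship ..12.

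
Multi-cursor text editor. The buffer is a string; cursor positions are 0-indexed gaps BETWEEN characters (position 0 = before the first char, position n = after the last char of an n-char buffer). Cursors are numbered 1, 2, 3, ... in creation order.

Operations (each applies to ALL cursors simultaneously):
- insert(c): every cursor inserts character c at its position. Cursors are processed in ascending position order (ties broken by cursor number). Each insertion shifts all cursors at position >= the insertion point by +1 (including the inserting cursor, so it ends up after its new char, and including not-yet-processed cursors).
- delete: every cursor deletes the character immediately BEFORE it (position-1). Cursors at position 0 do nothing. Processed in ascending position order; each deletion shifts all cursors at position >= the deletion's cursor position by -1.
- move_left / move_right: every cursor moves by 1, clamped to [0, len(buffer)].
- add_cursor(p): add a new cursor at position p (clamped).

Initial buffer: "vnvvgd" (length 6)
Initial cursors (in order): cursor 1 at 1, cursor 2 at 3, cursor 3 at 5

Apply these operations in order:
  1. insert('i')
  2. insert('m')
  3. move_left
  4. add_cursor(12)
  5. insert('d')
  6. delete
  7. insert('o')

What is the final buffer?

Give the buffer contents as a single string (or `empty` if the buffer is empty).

After op 1 (insert('i')): buffer="vinvivgid" (len 9), cursors c1@2 c2@5 c3@8, authorship .1..2..3.
After op 2 (insert('m')): buffer="vimnvimvgimd" (len 12), cursors c1@3 c2@7 c3@11, authorship .11..22..33.
After op 3 (move_left): buffer="vimnvimvgimd" (len 12), cursors c1@2 c2@6 c3@10, authorship .11..22..33.
After op 4 (add_cursor(12)): buffer="vimnvimvgimd" (len 12), cursors c1@2 c2@6 c3@10 c4@12, authorship .11..22..33.
After op 5 (insert('d')): buffer="vidmnvidmvgidmdd" (len 16), cursors c1@3 c2@8 c3@13 c4@16, authorship .111..222..333.4
After op 6 (delete): buffer="vimnvimvgimd" (len 12), cursors c1@2 c2@6 c3@10 c4@12, authorship .11..22..33.
After op 7 (insert('o')): buffer="viomnviomvgiomdo" (len 16), cursors c1@3 c2@8 c3@13 c4@16, authorship .111..222..333.4

Answer: viomnviomvgiomdo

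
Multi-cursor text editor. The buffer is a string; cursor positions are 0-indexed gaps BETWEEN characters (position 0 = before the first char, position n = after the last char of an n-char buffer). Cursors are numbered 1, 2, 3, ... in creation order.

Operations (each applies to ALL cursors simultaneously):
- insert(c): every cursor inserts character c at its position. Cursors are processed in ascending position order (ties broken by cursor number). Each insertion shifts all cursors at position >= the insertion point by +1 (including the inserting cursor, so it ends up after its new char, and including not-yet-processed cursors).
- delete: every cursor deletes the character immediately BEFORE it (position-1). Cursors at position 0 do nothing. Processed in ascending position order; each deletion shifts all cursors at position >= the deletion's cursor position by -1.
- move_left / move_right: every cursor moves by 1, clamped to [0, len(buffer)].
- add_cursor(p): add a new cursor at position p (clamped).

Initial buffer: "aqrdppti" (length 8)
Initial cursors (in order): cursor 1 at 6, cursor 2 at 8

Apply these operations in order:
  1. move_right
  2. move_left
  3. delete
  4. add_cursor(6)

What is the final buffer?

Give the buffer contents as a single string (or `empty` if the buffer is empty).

After op 1 (move_right): buffer="aqrdppti" (len 8), cursors c1@7 c2@8, authorship ........
After op 2 (move_left): buffer="aqrdppti" (len 8), cursors c1@6 c2@7, authorship ........
After op 3 (delete): buffer="aqrdpi" (len 6), cursors c1@5 c2@5, authorship ......
After op 4 (add_cursor(6)): buffer="aqrdpi" (len 6), cursors c1@5 c2@5 c3@6, authorship ......

Answer: aqrdpi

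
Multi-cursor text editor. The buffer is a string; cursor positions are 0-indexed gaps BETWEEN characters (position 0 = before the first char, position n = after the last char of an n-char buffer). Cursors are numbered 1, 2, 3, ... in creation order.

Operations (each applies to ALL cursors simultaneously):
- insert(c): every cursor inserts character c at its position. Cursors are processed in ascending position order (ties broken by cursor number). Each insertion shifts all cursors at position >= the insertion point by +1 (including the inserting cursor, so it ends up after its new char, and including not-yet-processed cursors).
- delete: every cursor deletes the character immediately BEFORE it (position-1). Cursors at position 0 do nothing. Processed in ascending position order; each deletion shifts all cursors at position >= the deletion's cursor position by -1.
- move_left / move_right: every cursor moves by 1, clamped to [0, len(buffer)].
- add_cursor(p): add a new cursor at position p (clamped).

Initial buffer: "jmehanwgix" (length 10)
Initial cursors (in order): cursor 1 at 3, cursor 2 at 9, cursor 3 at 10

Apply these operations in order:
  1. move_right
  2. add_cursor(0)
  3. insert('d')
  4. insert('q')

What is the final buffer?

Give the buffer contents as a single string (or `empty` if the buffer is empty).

After op 1 (move_right): buffer="jmehanwgix" (len 10), cursors c1@4 c2@10 c3@10, authorship ..........
After op 2 (add_cursor(0)): buffer="jmehanwgix" (len 10), cursors c4@0 c1@4 c2@10 c3@10, authorship ..........
After op 3 (insert('d')): buffer="djmehdanwgixdd" (len 14), cursors c4@1 c1@6 c2@14 c3@14, authorship 4....1......23
After op 4 (insert('q')): buffer="dqjmehdqanwgixddqq" (len 18), cursors c4@2 c1@8 c2@18 c3@18, authorship 44....11......2323

Answer: dqjmehdqanwgixddqq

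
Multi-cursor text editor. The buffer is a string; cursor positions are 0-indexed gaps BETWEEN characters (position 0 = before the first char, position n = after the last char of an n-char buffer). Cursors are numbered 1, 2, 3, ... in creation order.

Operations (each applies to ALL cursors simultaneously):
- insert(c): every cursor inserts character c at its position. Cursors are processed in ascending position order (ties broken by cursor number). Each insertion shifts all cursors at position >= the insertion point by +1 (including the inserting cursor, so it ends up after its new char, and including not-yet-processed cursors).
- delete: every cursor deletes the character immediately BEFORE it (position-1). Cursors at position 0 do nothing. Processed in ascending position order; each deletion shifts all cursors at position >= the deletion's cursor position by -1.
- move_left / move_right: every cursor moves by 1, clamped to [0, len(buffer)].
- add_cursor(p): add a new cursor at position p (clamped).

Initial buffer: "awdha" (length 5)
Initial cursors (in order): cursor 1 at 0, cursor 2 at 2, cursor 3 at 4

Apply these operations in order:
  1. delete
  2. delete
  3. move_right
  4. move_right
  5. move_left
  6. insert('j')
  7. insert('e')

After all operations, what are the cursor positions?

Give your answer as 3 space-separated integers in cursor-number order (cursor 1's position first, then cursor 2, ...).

Answer: 6 6 6

Derivation:
After op 1 (delete): buffer="ada" (len 3), cursors c1@0 c2@1 c3@2, authorship ...
After op 2 (delete): buffer="a" (len 1), cursors c1@0 c2@0 c3@0, authorship .
After op 3 (move_right): buffer="a" (len 1), cursors c1@1 c2@1 c3@1, authorship .
After op 4 (move_right): buffer="a" (len 1), cursors c1@1 c2@1 c3@1, authorship .
After op 5 (move_left): buffer="a" (len 1), cursors c1@0 c2@0 c3@0, authorship .
After op 6 (insert('j')): buffer="jjja" (len 4), cursors c1@3 c2@3 c3@3, authorship 123.
After op 7 (insert('e')): buffer="jjjeeea" (len 7), cursors c1@6 c2@6 c3@6, authorship 123123.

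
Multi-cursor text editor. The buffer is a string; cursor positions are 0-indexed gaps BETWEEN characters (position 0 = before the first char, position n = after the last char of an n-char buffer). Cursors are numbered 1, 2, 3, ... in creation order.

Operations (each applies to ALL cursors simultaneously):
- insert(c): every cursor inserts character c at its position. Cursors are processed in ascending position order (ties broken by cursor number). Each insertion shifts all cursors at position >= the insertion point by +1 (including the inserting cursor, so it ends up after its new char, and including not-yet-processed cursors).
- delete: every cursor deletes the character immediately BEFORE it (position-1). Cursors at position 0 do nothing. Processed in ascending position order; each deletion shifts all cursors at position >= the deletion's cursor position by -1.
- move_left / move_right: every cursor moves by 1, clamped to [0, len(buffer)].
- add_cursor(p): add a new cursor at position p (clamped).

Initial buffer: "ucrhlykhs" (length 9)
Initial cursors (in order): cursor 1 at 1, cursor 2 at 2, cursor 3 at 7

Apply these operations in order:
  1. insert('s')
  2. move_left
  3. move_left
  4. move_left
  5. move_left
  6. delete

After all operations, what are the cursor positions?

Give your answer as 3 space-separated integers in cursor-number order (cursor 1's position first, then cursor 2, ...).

Answer: 0 0 5

Derivation:
After op 1 (insert('s')): buffer="uscsrhlykshs" (len 12), cursors c1@2 c2@4 c3@10, authorship .1.2.....3..
After op 2 (move_left): buffer="uscsrhlykshs" (len 12), cursors c1@1 c2@3 c3@9, authorship .1.2.....3..
After op 3 (move_left): buffer="uscsrhlykshs" (len 12), cursors c1@0 c2@2 c3@8, authorship .1.2.....3..
After op 4 (move_left): buffer="uscsrhlykshs" (len 12), cursors c1@0 c2@1 c3@7, authorship .1.2.....3..
After op 5 (move_left): buffer="uscsrhlykshs" (len 12), cursors c1@0 c2@0 c3@6, authorship .1.2.....3..
After op 6 (delete): buffer="uscsrlykshs" (len 11), cursors c1@0 c2@0 c3@5, authorship .1.2....3..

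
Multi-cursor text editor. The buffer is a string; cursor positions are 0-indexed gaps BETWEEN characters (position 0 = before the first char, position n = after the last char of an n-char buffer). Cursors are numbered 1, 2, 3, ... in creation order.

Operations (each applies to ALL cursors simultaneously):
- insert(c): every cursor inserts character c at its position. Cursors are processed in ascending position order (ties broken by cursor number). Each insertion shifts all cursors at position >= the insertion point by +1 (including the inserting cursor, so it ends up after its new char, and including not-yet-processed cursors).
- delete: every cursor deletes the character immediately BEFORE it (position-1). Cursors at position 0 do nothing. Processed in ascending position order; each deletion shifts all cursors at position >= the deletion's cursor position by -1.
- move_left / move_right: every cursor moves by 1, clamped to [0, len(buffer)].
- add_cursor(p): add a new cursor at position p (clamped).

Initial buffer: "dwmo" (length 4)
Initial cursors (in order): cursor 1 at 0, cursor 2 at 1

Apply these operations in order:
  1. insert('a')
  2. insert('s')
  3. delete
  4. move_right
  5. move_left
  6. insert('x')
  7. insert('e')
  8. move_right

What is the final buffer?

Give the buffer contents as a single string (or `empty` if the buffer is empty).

Answer: axedaxewmo

Derivation:
After op 1 (insert('a')): buffer="adawmo" (len 6), cursors c1@1 c2@3, authorship 1.2...
After op 2 (insert('s')): buffer="asdaswmo" (len 8), cursors c1@2 c2@5, authorship 11.22...
After op 3 (delete): buffer="adawmo" (len 6), cursors c1@1 c2@3, authorship 1.2...
After op 4 (move_right): buffer="adawmo" (len 6), cursors c1@2 c2@4, authorship 1.2...
After op 5 (move_left): buffer="adawmo" (len 6), cursors c1@1 c2@3, authorship 1.2...
After op 6 (insert('x')): buffer="axdaxwmo" (len 8), cursors c1@2 c2@5, authorship 11.22...
After op 7 (insert('e')): buffer="axedaxewmo" (len 10), cursors c1@3 c2@7, authorship 111.222...
After op 8 (move_right): buffer="axedaxewmo" (len 10), cursors c1@4 c2@8, authorship 111.222...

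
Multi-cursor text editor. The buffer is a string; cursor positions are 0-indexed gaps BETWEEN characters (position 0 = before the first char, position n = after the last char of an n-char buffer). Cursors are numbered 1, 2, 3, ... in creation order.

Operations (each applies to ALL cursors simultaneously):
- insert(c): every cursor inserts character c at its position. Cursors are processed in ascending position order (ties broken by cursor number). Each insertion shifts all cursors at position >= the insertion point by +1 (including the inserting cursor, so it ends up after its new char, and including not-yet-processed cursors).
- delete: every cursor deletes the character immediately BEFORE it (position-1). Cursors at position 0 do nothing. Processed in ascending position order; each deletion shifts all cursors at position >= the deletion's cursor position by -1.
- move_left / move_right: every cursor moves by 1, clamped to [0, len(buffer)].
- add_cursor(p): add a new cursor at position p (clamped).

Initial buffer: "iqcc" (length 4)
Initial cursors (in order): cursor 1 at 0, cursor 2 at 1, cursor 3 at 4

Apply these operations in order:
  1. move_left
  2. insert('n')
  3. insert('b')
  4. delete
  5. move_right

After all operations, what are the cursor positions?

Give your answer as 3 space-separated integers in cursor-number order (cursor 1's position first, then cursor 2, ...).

Answer: 3 3 7

Derivation:
After op 1 (move_left): buffer="iqcc" (len 4), cursors c1@0 c2@0 c3@3, authorship ....
After op 2 (insert('n')): buffer="nniqcnc" (len 7), cursors c1@2 c2@2 c3@6, authorship 12...3.
After op 3 (insert('b')): buffer="nnbbiqcnbc" (len 10), cursors c1@4 c2@4 c3@9, authorship 1212...33.
After op 4 (delete): buffer="nniqcnc" (len 7), cursors c1@2 c2@2 c3@6, authorship 12...3.
After op 5 (move_right): buffer="nniqcnc" (len 7), cursors c1@3 c2@3 c3@7, authorship 12...3.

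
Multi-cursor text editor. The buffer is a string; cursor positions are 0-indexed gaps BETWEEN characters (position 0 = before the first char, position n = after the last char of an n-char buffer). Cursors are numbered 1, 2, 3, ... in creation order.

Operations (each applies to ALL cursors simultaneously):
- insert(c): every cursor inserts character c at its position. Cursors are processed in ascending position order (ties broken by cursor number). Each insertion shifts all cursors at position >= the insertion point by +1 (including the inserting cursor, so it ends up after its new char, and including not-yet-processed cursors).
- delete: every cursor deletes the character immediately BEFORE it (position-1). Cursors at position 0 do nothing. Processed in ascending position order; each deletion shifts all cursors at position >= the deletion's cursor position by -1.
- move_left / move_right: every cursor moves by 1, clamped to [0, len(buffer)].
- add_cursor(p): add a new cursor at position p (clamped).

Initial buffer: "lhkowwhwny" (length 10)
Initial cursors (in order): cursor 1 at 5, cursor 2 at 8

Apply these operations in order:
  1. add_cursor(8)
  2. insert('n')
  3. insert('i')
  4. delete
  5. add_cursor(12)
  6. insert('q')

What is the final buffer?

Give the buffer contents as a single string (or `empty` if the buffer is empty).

After op 1 (add_cursor(8)): buffer="lhkowwhwny" (len 10), cursors c1@5 c2@8 c3@8, authorship ..........
After op 2 (insert('n')): buffer="lhkownwhwnnny" (len 13), cursors c1@6 c2@11 c3@11, authorship .....1...23..
After op 3 (insert('i')): buffer="lhkowniwhwnniiny" (len 16), cursors c1@7 c2@14 c3@14, authorship .....11...2323..
After op 4 (delete): buffer="lhkownwhwnnny" (len 13), cursors c1@6 c2@11 c3@11, authorship .....1...23..
After op 5 (add_cursor(12)): buffer="lhkownwhwnnny" (len 13), cursors c1@6 c2@11 c3@11 c4@12, authorship .....1...23..
After op 6 (insert('q')): buffer="lhkownqwhwnnqqnqy" (len 17), cursors c1@7 c2@14 c3@14 c4@16, authorship .....11...2323.4.

Answer: lhkownqwhwnnqqnqy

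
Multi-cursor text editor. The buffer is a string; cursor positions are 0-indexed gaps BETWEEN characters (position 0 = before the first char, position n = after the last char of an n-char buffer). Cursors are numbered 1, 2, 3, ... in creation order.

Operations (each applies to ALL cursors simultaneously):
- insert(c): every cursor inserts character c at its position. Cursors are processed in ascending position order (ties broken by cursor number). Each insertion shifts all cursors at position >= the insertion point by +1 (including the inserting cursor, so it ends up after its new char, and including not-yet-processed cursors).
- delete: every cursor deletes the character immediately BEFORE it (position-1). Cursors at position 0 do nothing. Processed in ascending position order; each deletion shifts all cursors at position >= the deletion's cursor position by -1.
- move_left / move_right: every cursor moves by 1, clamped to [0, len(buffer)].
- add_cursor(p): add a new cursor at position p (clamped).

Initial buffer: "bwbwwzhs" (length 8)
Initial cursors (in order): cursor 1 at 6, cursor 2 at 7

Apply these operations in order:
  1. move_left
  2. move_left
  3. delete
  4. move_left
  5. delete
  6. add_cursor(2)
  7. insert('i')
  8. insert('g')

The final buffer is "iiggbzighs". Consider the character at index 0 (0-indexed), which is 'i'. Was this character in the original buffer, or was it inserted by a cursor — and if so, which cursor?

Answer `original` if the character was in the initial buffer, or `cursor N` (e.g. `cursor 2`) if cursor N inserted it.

Answer: cursor 1

Derivation:
After op 1 (move_left): buffer="bwbwwzhs" (len 8), cursors c1@5 c2@6, authorship ........
After op 2 (move_left): buffer="bwbwwzhs" (len 8), cursors c1@4 c2@5, authorship ........
After op 3 (delete): buffer="bwbzhs" (len 6), cursors c1@3 c2@3, authorship ......
After op 4 (move_left): buffer="bwbzhs" (len 6), cursors c1@2 c2@2, authorship ......
After op 5 (delete): buffer="bzhs" (len 4), cursors c1@0 c2@0, authorship ....
After op 6 (add_cursor(2)): buffer="bzhs" (len 4), cursors c1@0 c2@0 c3@2, authorship ....
After op 7 (insert('i')): buffer="iibzihs" (len 7), cursors c1@2 c2@2 c3@5, authorship 12..3..
After op 8 (insert('g')): buffer="iiggbzighs" (len 10), cursors c1@4 c2@4 c3@8, authorship 1212..33..
Authorship (.=original, N=cursor N): 1 2 1 2 . . 3 3 . .
Index 0: author = 1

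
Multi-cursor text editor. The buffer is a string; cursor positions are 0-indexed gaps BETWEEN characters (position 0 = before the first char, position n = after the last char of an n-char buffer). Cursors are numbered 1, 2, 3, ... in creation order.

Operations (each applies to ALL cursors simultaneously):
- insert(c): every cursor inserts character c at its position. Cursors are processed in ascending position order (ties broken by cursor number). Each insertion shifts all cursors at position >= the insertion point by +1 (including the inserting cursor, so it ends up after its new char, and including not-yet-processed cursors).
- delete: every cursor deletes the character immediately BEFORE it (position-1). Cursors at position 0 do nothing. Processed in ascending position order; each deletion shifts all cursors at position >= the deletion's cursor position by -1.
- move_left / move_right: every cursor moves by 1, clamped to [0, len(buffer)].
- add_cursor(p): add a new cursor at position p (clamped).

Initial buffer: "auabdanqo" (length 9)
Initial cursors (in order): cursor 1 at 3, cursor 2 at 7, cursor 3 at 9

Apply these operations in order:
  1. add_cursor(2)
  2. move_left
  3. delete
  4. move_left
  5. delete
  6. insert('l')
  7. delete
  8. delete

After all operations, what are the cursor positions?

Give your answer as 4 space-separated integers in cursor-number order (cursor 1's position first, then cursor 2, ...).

Answer: 0 0 0 0

Derivation:
After op 1 (add_cursor(2)): buffer="auabdanqo" (len 9), cursors c4@2 c1@3 c2@7 c3@9, authorship .........
After op 2 (move_left): buffer="auabdanqo" (len 9), cursors c4@1 c1@2 c2@6 c3@8, authorship .........
After op 3 (delete): buffer="abdno" (len 5), cursors c1@0 c4@0 c2@3 c3@4, authorship .....
After op 4 (move_left): buffer="abdno" (len 5), cursors c1@0 c4@0 c2@2 c3@3, authorship .....
After op 5 (delete): buffer="ano" (len 3), cursors c1@0 c4@0 c2@1 c3@1, authorship ...
After op 6 (insert('l')): buffer="llallno" (len 7), cursors c1@2 c4@2 c2@5 c3@5, authorship 14.23..
After op 7 (delete): buffer="ano" (len 3), cursors c1@0 c4@0 c2@1 c3@1, authorship ...
After op 8 (delete): buffer="no" (len 2), cursors c1@0 c2@0 c3@0 c4@0, authorship ..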